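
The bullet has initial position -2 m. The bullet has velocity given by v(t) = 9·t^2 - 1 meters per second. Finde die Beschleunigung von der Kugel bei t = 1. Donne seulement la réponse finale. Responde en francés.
a(1) = 18.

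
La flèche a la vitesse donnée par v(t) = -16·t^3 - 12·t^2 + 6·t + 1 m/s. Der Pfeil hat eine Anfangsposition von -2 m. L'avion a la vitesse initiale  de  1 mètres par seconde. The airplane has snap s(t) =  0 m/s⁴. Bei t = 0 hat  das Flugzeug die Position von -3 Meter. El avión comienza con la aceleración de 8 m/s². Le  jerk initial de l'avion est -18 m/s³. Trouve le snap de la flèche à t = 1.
Pour résoudre ceci, nous devons prendre 3 dérivées de notre équation de la vitesse v(t) = -16·t^3 - 12·t^2 + 6·t + 1. En dérivant la vitesse, nous obtenons l'accélération: a(t) = -48·t^2 - 24·t + 6. La dérivée de l'accélération donne le jerk: j(t) = -96·t - 24. En prenant d/dt de j(t), nous trouvons s(t) = -96. Nous avons le snap s(t) = -96. En substituant t = 1: s(1) = -96.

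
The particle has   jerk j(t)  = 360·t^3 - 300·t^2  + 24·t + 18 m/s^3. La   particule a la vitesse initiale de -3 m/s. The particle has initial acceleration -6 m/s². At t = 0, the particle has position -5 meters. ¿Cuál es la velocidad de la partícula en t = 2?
Necesitamos integrar nuestra ecuación de la sacudida j(t) = 360·t^3 - 300·t^2 + 24·t + 18 2 veces. La antiderivada de la sacudida, con a(0) = -6, da la aceleración: a(t) = 90·t^4 - 100·t^3 + 12·t^2 + 18·t - 6. Integrando la aceleración y usando la condición inicial v(0) = -3, obtenemos v(t) = 18·t^5 - 25·t^4 + 4·t^3 + 9·t^2 - 6·t - 3. Tenemos la velocidad v(t) = 18·t^5 - 25·t^4 + 4·t^3 + 9·t^2 - 6·t - 3. Sustituyendo t = 2: v(2) = 229.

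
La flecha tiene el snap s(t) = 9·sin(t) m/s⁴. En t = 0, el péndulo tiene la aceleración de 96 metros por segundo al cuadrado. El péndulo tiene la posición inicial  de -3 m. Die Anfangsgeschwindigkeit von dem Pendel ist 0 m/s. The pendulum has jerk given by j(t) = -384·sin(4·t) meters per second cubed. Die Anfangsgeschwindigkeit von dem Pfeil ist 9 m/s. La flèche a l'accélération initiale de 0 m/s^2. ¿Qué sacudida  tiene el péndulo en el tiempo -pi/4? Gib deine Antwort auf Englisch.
We have jerk j(t) = -384·sin(4·t). Substituting t = -pi/4: j(-pi/4) = 0.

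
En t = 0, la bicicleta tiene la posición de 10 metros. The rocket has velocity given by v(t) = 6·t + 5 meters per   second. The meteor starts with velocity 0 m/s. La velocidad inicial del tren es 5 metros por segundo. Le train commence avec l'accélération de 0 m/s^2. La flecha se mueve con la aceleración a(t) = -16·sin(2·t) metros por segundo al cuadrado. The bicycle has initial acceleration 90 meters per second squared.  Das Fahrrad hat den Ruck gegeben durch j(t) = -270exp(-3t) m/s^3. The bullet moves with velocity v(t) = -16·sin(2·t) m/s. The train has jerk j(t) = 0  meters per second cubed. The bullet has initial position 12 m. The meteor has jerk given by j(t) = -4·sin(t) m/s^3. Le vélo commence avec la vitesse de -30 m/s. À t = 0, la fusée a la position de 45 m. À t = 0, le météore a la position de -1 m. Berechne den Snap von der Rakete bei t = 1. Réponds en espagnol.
Partiendo de la velocidad v(t) = 6·t + 5, tomamos 3 derivadas. La derivada de la velocidad da la aceleración: a(t) = 6. La derivada de la aceleración da la sacudida: j(t) = 0. Derivando la sacudida, obtenemos el snap: s(t) = 0. Usando s(t) = 0 y sustituyendo t = 1, encontramos s = 0.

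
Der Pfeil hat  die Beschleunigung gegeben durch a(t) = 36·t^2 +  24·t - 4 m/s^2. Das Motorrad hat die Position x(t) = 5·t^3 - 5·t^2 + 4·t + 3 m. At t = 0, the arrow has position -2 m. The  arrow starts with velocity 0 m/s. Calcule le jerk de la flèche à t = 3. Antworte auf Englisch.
Starting from acceleration a(t) = 36·t^2 + 24·t - 4, we take 1 derivative. The derivative of acceleration gives jerk: j(t) = 72·t + 24. Using j(t) = 72·t + 24 and substituting t = 3, we find j = 240.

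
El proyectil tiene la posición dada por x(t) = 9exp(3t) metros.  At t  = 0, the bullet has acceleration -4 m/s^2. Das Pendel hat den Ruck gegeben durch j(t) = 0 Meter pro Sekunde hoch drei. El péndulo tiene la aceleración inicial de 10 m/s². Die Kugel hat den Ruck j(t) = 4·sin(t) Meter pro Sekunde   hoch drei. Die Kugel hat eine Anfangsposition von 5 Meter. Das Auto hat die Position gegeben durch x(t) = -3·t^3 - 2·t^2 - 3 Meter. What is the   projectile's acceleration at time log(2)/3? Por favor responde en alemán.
Ausgehend von der Position x(t) = 9·exp(3·t), nehmen wir 2 Ableitungen. Die Ableitung von der Position ergibt die Geschwindigkeit: v(t) = 27·exp(3·t). Mit d/dt von v(t) finden wir a(t) = 81·exp(3·t). Aus der Gleichung für die Beschleunigung a(t) = 81·exp(3·t), setzen wir t = log(2)/3 ein und erhalten a = 162.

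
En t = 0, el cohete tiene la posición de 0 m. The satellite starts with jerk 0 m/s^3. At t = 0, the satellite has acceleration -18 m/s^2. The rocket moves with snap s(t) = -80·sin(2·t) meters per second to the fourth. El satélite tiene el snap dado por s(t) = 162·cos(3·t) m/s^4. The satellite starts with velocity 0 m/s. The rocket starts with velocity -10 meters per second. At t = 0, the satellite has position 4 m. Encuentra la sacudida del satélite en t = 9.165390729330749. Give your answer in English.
To solve this, we need to take 1 integral of our snap equation s(t) = 162·cos(3·t). Taking ∫s(t)dt and applying j(0) = 0, we find j(t) = 54·sin(3·t). From the given jerk equation j(t) = 54·sin(3·t), we substitute t = 9.165390729330749 to get j = 37.9064531818297.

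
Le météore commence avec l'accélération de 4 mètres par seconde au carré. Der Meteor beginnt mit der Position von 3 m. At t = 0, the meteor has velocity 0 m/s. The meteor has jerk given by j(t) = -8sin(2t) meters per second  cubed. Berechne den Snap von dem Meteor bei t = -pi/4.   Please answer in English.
To solve this, we need to take 1 derivative of our jerk equation j(t) = -8·sin(2·t). The derivative of jerk gives snap: s(t) = -16·cos(2·t). We have snap s(t) = -16·cos(2·t). Substituting t = -pi/4: s(-pi/4) = 0.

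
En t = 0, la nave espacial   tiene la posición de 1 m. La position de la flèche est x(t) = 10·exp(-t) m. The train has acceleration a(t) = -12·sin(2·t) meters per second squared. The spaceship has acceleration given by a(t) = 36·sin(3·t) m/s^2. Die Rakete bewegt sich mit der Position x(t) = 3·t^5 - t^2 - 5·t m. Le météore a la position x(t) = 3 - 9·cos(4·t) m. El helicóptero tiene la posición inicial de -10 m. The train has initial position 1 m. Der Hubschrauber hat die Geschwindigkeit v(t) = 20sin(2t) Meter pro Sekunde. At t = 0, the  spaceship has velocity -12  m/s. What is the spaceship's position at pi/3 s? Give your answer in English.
To find the answer, we compute 2 integrals of a(t) = 36·sin(3·t). Integrating acceleration and using the initial condition v(0) = -12, we get v(t) = -12·cos(3·t). Finding the antiderivative of v(t) and using x(0) = 1: x(t) = 1 - 4·sin(3·t). From the given position equation x(t) = 1 - 4·sin(3·t), we substitute t = pi/3 to get x = 1.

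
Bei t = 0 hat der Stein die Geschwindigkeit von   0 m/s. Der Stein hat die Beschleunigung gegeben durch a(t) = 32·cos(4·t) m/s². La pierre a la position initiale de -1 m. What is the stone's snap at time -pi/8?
We must differentiate our acceleration equation a(t) = 32·cos(4·t) 2 times. Taking d/dt of a(t), we find j(t) = -128·sin(4·t). Taking d/dt of j(t), we find s(t) = -512·cos(4·t). Using s(t) = -512·cos(4·t) and substituting t = -pi/8, we find s = 0.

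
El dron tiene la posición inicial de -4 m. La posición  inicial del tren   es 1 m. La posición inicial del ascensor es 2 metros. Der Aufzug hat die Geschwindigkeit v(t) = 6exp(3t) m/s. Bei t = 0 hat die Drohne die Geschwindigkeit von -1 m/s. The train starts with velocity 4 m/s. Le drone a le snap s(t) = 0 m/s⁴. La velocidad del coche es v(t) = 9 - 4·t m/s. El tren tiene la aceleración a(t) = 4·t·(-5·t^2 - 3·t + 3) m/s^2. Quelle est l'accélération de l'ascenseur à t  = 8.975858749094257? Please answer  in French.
Pour résoudre ceci, nous devons prendre 1 dérivée de notre équation de la vitesse v(t) = 6·exp(3·t). En dérivant la vitesse, nous obtenons l'accélération: a(t) = 18·exp(3·t). Nous avons l'accélération a(t) = 18·exp(3·t). En substituant t = 8.975858749094257: a(8.975858749094257) = 8907796364158.30.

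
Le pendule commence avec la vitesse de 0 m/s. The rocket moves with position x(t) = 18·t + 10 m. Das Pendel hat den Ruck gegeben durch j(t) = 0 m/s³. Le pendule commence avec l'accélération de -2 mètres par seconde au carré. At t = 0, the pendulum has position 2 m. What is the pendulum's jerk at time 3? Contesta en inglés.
We have jerk j(t) = 0. Substituting t = 3: j(3) = 0.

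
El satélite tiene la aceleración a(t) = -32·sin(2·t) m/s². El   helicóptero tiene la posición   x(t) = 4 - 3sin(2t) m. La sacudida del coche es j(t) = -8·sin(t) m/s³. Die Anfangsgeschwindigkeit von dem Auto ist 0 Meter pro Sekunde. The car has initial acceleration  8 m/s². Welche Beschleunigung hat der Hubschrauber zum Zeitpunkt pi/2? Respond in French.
En partant de la position x(t) = 4 - 3·sin(2·t), nous prenons 2 dérivées. En prenant d/dt de x(t), nous trouvons v(t) = -6·cos(2·t). La dérivée de la vitesse donne l'accélération: a(t) = 12·sin(2·t). En utilisant a(t) = 12·sin(2·t) et en substituant t = pi/2, nous trouvons a = 0.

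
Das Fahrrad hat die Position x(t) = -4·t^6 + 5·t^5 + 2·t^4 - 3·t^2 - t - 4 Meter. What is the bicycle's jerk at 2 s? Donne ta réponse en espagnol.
Partiendo de la posición x(t) = -4·t^6 + 5·t^5 + 2·t^4 - 3·t^2 - t - 4, tomamos 3 derivadas. Tomando d/dt de x(t), encontramos v(t) = -24·t^5 + 25·t^4 + 8·t^3 - 6·t - 1. Tomando d/dt de v(t), encontramos a(t) = -120·t^4 + 100·t^3 + 24·t^2 - 6. Tomando d/dt de a(t), encontramos j(t) = -480·t^3 + 300·t^2 + 48·t. Tenemos la sacudida j(t) = -480·t^3 + 300·t^2 + 48·t. Sustituyendo t = 2: j(2) = -2544.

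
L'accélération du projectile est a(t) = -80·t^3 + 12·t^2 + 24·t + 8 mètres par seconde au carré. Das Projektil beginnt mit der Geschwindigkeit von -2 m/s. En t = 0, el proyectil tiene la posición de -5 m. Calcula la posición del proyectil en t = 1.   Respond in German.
Ausgehend von der Beschleunigung a(t) = -80·t^3 + 12·t^2 + 24·t + 8, nehmen wir 2 Integrale. Mit ∫a(t)dt und Anwendung von v(0) = -2, finden wir v(t) = -20·t^4 + 4·t^3 + 12·t^2 + 8·t - 2. Die Stammfunktion von der Geschwindigkeit ist die Position. Mit x(0) = -5 erhalten wir x(t) = -4·t^5 + t^4 + 4·t^3 + 4·t^2 - 2·t - 5. Mit x(t) = -4·t^5 + t^4 + 4·t^3 + 4·t^2 - 2·t - 5 und Einsetzen von t = 1, finden wir x = -2.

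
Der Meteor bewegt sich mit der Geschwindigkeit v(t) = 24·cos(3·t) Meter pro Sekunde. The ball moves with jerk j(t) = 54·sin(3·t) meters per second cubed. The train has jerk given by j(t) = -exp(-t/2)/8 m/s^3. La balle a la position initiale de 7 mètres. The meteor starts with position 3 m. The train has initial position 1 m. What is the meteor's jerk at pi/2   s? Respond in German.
Wir müssen unsere Gleichung für die Geschwindigkeit v(t) = 24·cos(3·t) 2-mal ableiten. Durch Ableiten von der Geschwindigkeit erhalten wir die Beschleunigung: a(t) = -72·sin(3·t). Mit d/dt von a(t) finden wir j(t) = -216·cos(3·t). Mit j(t) = -216·cos(3·t) und Einsetzen von t = pi/2, finden wir j = 0.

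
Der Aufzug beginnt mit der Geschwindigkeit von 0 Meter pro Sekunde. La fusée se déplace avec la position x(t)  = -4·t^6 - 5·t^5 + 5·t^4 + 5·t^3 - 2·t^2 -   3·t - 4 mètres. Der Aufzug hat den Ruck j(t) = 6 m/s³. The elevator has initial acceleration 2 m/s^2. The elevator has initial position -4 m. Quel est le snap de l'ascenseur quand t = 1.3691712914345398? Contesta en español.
Debemos derivar nuestra ecuación de la sacudida j(t) = 6 1 vez. Tomando d/dt de j(t), encontramos s(t) = 0. De la ecuación del snap s(t) = 0, sustituimos t = 1.3691712914345398 para obtener s = 0.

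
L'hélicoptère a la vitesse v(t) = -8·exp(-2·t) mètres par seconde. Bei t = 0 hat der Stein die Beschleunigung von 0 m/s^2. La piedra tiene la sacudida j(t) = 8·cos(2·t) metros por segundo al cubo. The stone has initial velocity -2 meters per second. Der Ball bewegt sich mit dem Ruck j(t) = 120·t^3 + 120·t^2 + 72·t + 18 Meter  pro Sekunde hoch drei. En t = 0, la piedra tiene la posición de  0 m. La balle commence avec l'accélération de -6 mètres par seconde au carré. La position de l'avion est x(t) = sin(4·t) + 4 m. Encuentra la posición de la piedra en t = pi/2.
Debemos encontrar la antiderivada de nuestra ecuación de la sacudida j(t) = 8·cos(2·t) 3 veces. La integral de la sacudida, con a(0) = 0, da la aceleración: a(t) = 4·sin(2·t). La integral de la aceleración es la velocidad. Usando v(0) = -2, obtenemos v(t) = -2·cos(2·t). Tomando ∫v(t)dt y aplicando x(0) = 0, encontramos x(t) = -sin(2·t). Usando x(t) = -sin(2·t) y sustituyendo t = pi/2, encontramos x = 0.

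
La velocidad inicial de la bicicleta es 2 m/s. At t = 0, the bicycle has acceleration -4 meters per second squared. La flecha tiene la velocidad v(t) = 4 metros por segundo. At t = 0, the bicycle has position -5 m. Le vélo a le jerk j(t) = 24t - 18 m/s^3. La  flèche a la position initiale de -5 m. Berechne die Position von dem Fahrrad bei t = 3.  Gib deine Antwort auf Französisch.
Nous devons intégrer notre équation du jerk j(t) = 24·t - 18 3 fois. En intégrant le jerk et en utilisant la condition initiale a(0) = -4, nous obtenons a(t) = 12·t^2 - 18·t - 4. La primitive de l'accélération est la vitesse. En utilisant v(0) = 2, nous obtenons v(t) = 4·t^3 - 9·t^2 - 4·t + 2. En prenant ∫v(t)dt et en appliquant x(0) = -5, nous trouvons x(t) = t^4 - 3·t^3 - 2·t^2 + 2·t - 5. De l'équation de la position x(t) = t^4 - 3·t^3 - 2·t^2 + 2·t - 5, nous substituons t = 3 pour obtenir x = -17.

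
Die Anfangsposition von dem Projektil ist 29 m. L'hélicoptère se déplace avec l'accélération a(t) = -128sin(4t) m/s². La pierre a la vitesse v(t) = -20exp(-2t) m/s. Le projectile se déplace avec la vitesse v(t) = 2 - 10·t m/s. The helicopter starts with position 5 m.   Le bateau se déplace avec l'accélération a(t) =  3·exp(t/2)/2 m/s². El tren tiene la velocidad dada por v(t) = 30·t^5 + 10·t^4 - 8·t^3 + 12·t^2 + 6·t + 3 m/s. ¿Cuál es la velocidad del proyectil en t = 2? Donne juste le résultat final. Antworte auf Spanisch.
La respuesta es -18.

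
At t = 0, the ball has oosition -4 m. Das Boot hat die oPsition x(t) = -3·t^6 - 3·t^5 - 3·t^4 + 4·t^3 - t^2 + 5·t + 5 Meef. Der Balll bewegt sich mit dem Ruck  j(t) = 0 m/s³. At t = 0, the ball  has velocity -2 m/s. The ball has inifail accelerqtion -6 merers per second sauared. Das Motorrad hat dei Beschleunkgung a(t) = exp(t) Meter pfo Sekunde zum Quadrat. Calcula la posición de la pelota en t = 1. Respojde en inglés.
We need to integrate our jerk equation j(t) = 0 3 times. Finding the integral of j(t) and using a(0) = -6: a(t) = -6. The integral of acceleration, with v(0) = -2, gives velocity: v(t) = -6·t - 2. The integral of velocity, with x(0) = -4, gives position: x(t) = -3·t^2 - 2·t - 4. Using x(t) = -3·t^2 - 2·t - 4 and substituting t = 1, we find x = -9.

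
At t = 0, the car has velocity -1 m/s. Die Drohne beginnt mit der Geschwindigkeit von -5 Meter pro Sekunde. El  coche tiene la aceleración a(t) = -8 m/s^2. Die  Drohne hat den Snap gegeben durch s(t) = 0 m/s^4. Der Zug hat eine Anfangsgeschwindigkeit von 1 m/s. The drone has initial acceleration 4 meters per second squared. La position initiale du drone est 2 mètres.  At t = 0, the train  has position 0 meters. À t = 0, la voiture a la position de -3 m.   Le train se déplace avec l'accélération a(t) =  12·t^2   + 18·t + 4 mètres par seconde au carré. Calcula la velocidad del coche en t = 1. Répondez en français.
Nous devons intégrer notre équation de l'accélération a(t) = -8 1 fois. En intégrant l'accélération et en utilisant la condition initiale v(0) = -1, nous obtenons v(t) = -8·t - 1. Nous avons la vitesse v(t) = -8·t - 1. En substituant t = 1: v(1) = -9.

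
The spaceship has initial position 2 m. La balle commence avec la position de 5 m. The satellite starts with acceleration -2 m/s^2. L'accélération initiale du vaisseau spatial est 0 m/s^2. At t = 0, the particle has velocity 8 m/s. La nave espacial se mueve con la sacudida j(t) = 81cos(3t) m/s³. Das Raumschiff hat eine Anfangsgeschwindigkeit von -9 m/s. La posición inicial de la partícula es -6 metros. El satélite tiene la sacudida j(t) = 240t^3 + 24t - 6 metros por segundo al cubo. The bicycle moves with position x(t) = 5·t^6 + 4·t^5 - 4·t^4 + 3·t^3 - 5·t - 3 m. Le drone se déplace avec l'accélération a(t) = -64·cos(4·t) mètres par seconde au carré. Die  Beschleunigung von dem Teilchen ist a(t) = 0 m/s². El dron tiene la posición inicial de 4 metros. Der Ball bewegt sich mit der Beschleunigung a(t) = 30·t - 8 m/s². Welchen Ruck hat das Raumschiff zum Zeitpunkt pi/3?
Mit j(t) = 81·cos(3·t) und Einsetzen von t = pi/3, finden wir j = -81.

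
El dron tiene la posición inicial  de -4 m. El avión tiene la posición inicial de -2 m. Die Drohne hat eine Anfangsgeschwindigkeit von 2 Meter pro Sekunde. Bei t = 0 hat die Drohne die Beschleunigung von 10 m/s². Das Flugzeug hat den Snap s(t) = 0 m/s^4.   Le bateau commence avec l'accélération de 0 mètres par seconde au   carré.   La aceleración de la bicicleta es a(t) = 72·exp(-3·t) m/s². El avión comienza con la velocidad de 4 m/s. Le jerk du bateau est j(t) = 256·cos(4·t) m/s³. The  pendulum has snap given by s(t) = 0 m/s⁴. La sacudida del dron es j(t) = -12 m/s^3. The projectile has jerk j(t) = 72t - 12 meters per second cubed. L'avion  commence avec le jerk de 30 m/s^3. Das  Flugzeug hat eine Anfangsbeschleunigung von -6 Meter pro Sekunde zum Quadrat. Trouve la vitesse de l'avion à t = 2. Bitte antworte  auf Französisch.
Nous devons trouver la primitive de notre équation du snap s(t) = 0 3 fois. La primitive du snap est le jerk. En utilisant j(0) = 30, nous obtenons j(t) = 30. En prenant ∫j(t)dt et en appliquant a(0) = -6, nous trouvons a(t) = 30·t - 6. La primitive de l'accélération est la vitesse. En utilisant v(0) = 4, nous obtenons v(t) = 15·t^2 - 6·t + 4. En utilisant v(t) = 15·t^2 - 6·t + 4 et en substituant t = 2, nous trouvons v = 52.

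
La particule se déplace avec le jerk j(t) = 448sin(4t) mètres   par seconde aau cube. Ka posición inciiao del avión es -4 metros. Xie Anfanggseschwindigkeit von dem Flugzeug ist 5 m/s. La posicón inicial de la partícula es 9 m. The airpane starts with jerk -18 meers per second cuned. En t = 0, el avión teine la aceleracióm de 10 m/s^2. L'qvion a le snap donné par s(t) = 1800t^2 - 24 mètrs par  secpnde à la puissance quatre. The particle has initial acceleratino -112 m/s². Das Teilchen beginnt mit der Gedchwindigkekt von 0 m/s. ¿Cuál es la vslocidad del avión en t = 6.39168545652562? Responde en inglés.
We need to integrate our snap equation s(t) = 1800·t^2 - 24 3 times. The antiderivative of snap, with j(0) = -18, gives jerk: j(t) = 600·t^3 - 24·t - 18. Finding the integral of j(t) and using a(0) = 10: a(t) = 150·t^4 - 12·t^2 - 18·t + 10. The integral of acceleration, with v(0) = 5, gives velocity: v(t) = 30·t^5 - 4·t^3 - 9·t^2 + 10·t + 5. Using v(t) = 30·t^5 - 4·t^3 - 9·t^2 + 10·t + 5 and substituting t = 6.39168545652562, we find v = 318692.293022346.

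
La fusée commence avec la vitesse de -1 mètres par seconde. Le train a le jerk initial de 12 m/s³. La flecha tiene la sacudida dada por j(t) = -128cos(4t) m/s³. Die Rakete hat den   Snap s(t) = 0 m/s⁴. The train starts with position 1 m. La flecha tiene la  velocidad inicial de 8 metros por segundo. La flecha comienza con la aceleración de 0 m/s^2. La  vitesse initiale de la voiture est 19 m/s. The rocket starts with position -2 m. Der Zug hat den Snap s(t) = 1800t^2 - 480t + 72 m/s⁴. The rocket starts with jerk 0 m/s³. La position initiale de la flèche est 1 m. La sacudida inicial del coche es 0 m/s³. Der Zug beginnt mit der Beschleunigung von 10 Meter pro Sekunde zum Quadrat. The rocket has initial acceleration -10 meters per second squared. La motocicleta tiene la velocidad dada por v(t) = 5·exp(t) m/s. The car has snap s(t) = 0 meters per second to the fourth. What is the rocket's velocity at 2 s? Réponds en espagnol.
Partiendo del snap s(t) = 0, tomamos 3 antiderivadas. La integral del snap, con j(0) = 0, da la sacudida: j(t) = 0. Tomando ∫j(t)dt y aplicando a(0) = -10, encontramos a(t) = -10. Integrando la aceleración y usando la condición inicial v(0) = -1, obtenemos v(t) = -10·t - 1. Usando v(t) = -10·t - 1 y sustituyendo t = 2, encontramos v = -21.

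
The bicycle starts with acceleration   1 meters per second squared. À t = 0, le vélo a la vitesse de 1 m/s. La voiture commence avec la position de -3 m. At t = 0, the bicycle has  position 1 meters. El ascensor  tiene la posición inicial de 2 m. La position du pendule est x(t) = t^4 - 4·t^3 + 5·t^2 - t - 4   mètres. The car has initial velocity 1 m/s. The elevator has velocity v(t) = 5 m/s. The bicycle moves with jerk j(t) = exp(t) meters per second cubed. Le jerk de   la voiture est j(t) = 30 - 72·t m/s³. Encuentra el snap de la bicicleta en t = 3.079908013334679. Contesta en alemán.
Wir müssen unsere Gleichung für den Ruck j(t) = exp(t) 1-mal ableiten. Durch Ableiten von dem Ruck erhalten wir den Snap: s(t) = exp(t). Wir haben den Snap s(t) = exp(t). Durch Einsetzen von t = 3.079908013334679: s(3.079908013334679) = 21.7564010053700.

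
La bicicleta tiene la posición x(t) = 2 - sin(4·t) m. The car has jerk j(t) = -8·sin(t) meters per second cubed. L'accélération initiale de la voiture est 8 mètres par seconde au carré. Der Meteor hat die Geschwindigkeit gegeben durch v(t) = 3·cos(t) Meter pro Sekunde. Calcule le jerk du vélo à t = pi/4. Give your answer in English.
To solve this, we need to take 3 derivatives of our position equation x(t) = 2 - sin(4·t). Differentiating position, we get velocity: v(t) = -4·cos(4·t). Differentiating velocity, we get acceleration: a(t) = 16·sin(4·t). Differentiating acceleration, we get jerk: j(t) = 64·cos(4·t). We have jerk j(t) = 64·cos(4·t). Substituting t = pi/4: j(pi/4) = -64.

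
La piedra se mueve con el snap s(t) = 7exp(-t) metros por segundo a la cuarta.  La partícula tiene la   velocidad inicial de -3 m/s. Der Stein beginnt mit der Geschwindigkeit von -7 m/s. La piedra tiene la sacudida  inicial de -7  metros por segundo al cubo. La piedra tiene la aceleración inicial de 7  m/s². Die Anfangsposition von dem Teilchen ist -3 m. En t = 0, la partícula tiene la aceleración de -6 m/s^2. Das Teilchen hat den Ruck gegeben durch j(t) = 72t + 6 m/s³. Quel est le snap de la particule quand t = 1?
En partant du jerk j(t) = 72·t + 6, nous prenons 1 dérivée. La dérivée du jerk donne le snap: s(t) = 72. En utilisant s(t) = 72 et en substituant t = 1, nous trouvons s = 72.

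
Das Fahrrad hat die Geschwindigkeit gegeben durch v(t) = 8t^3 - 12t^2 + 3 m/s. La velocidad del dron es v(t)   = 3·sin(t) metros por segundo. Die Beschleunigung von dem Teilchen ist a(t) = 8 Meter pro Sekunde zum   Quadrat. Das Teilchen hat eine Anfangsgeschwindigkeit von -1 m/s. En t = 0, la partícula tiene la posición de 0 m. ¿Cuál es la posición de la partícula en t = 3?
Necesitamos integrar nuestra ecuación de la aceleración a(t) = 8 2 veces. Tomando ∫a(t)dt y aplicando v(0) = -1, encontramos v(t) = 8·t - 1. Tomando ∫v(t)dt y aplicando x(0) = 0, encontramos x(t) = 4·t^2 - t. Tenemos la posición x(t) = 4·t^2 - t. Sustituyendo t = 3: x(3) = 33.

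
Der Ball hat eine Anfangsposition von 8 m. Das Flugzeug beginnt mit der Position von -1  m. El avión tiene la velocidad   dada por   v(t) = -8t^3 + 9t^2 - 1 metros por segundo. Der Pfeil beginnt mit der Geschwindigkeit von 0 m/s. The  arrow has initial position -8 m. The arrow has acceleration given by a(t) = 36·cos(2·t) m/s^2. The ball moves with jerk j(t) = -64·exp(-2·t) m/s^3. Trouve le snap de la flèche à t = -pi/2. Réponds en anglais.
Starting from acceleration a(t) = 36·cos(2·t), we take 2 derivatives. Taking d/dt of a(t), we find j(t) = -72·sin(2·t). Differentiating jerk, we get snap: s(t) = -144·cos(2·t). Using s(t) = -144·cos(2·t) and substituting t = -pi/2, we find s = 144.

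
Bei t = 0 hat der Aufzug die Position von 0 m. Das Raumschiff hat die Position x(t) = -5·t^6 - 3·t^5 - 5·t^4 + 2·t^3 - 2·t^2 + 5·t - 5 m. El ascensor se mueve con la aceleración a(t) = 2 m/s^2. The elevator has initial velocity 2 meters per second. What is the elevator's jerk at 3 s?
To solve this, we need to take 1 derivative of our acceleration equation a(t) = 2. The derivative of acceleration gives jerk: j(t) = 0. Using j(t) = 0 and substituting t = 3, we find j = 0.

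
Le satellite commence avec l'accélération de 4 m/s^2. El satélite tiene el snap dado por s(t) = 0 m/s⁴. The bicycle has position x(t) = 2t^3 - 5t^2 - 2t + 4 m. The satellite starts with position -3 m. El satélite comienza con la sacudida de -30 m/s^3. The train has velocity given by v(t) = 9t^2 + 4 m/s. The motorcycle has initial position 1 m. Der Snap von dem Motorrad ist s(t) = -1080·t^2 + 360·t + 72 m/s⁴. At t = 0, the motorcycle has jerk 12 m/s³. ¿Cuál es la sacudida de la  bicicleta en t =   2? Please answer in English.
To solve this, we need to take 3 derivatives of our position equation x(t) = 2·t^3 - 5·t^2 - 2·t + 4. The derivative of position gives velocity: v(t) = 6·t^2 - 10·t - 2. Taking d/dt of v(t), we find a(t) = 12·t - 10. Taking d/dt of a(t), we find j(t) = 12. Using j(t) = 12 and substituting t = 2, we find j = 12.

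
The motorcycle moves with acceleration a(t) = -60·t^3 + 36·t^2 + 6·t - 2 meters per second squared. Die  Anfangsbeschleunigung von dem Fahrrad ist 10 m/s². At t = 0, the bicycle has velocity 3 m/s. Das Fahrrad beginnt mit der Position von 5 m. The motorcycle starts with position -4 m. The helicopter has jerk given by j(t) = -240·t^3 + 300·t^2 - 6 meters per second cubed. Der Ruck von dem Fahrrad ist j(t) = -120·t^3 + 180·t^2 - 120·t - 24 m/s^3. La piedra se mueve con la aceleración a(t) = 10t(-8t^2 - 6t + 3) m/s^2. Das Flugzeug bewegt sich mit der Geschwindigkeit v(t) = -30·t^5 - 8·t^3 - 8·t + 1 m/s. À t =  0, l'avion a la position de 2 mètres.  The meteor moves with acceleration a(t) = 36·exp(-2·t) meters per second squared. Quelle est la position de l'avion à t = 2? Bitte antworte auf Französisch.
Nous devons intégrer notre équation de la vitesse v(t) = -30·t^5 - 8·t^3 - 8·t + 1 1 fois. En prenant ∫v(t)dt et en appliquant x(0) = 2, nous trouvons x(t) = -5·t^6 - 2·t^4 - 4·t^2 + t + 2. Nous avons la position x(t) = -5·t^6 - 2·t^4 - 4·t^2 + t + 2. En substituant t = 2: x(2) = -364.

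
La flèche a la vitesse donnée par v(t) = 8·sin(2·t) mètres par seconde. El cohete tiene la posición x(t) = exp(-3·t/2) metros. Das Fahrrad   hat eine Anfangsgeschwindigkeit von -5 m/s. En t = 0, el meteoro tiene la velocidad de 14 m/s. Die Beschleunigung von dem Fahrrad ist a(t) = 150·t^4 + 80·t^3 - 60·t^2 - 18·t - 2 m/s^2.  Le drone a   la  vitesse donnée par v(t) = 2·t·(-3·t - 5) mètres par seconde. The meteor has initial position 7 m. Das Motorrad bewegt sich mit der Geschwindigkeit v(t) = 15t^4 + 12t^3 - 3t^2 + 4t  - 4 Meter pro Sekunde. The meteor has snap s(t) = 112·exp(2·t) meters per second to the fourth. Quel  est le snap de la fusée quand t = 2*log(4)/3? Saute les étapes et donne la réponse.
s(2*log(4)/3) = 81/64.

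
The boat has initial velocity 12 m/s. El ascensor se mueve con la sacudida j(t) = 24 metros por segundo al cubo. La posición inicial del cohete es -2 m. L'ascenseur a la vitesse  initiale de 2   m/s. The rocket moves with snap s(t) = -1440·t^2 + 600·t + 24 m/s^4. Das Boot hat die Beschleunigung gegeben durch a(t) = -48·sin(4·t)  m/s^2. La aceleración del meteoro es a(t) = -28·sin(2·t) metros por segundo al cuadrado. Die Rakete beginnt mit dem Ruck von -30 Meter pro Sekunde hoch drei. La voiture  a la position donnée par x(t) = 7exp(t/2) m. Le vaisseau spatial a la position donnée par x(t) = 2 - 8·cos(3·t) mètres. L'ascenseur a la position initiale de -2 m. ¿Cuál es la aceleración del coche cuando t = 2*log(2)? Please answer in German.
Wir müssen unsere Gleichung für die Position x(t) = 7·exp(t/2) 2-mal ableiten. Die Ableitung von der Position ergibt die Geschwindigkeit: v(t) = 7·exp(t/2)/2. Durch Ableiten von der Geschwindigkeit erhalten wir die Beschleunigung: a(t) = 7·exp(t/2)/4. Mit a(t) = 7·exp(t/2)/4 und Einsetzen von t = 2*log(2), finden wir a = 7/2.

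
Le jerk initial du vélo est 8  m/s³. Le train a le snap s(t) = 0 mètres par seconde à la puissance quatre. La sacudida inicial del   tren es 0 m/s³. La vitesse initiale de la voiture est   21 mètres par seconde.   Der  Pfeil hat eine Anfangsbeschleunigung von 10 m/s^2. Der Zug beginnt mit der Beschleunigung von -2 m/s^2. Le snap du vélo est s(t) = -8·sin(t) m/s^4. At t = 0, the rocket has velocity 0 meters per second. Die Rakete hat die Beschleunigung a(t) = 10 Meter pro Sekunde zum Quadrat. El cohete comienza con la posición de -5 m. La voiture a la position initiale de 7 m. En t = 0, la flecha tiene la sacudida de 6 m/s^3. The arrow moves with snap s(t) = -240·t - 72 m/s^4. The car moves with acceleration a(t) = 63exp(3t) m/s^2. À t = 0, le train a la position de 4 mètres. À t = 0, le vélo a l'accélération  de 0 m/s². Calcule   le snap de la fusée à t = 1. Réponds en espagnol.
Para resolver esto, necesitamos tomar 2 derivadas de nuestra ecuación de la aceleración a(t) = 10. Tomando d/dt de a(t), encontramos j(t) = 0. Derivando la sacudida, obtenemos el snap: s(t) = 0. De la ecuación del snap s(t) = 0, sustituimos t = 1 para obtener s = 0.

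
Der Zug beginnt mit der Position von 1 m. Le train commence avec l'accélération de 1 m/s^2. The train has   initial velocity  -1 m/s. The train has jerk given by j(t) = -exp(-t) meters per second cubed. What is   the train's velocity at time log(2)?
We need to integrate our jerk equation j(t) = -exp(-t) 2 times. Integrating jerk and using the initial condition a(0) = 1, we get a(t) = exp(-t). Finding the integral of a(t) and using v(0) = -1: v(t) = -exp(-t). We have velocity v(t) = -exp(-t). Substituting t = log(2): v(log(2)) = -1/2.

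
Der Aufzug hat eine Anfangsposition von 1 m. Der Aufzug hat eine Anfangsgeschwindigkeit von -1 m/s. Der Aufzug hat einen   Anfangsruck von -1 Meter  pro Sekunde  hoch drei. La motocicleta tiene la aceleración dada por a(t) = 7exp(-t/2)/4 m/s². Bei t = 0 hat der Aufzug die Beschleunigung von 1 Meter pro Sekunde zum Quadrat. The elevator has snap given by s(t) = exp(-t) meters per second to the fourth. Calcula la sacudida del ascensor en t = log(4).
Necesitamos integrar nuestra ecuación del snap s(t) = exp(-t) 1 vez. Integrando el snap y usando la condición inicial j(0) = -1, obtenemos j(t) = -exp(-t). Tenemos la sacudida j(t) = -exp(-t). Sustituyendo t = log(4): j(log(4)) = -1/4.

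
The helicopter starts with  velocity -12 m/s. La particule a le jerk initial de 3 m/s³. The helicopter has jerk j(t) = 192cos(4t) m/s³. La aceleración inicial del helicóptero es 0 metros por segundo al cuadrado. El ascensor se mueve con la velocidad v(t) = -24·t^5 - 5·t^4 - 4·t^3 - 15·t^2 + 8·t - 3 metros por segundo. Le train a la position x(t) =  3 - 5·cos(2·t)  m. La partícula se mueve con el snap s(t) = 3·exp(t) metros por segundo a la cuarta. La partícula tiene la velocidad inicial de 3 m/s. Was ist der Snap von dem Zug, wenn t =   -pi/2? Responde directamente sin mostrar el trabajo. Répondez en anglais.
At t = -pi/2, s = 80.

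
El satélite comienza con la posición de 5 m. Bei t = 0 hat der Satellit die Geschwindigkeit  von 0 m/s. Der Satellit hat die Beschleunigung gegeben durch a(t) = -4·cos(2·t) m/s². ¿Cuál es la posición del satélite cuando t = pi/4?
Para resolver esto, necesitamos tomar 2 antiderivadas de nuestra ecuación de la aceleración a(t) = -4·cos(2·t). La integral de la aceleración, con v(0) = 0, da la velocidad: v(t) = -2·sin(2·t). La antiderivada de la velocidad, con x(0) = 5, da la posición: x(t) = cos(2·t) + 4. Usando x(t) = cos(2·t) + 4 y sustituyendo t = pi/4, encontramos x = 4.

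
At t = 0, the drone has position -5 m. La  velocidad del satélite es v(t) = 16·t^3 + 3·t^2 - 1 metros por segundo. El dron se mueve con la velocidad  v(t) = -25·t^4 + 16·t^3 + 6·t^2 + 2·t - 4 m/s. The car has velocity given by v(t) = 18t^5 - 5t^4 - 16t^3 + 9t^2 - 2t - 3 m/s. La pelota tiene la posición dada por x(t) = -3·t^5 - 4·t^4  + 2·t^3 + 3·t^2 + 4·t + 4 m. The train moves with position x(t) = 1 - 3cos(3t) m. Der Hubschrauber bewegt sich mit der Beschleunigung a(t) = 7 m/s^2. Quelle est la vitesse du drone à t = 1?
De l'équation de la vitesse v(t) = -25·t^4 + 16·t^3 + 6·t^2 + 2·t - 4, nous substituons t = 1 pour obtenir v = -5.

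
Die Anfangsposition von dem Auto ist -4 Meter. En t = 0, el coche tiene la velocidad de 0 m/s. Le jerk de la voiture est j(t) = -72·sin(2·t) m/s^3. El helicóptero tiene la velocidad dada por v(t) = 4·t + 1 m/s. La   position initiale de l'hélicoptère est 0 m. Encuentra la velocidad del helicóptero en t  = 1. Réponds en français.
Nous avons la vitesse v(t) = 4·t + 1. En substituant t = 1: v(1) = 5.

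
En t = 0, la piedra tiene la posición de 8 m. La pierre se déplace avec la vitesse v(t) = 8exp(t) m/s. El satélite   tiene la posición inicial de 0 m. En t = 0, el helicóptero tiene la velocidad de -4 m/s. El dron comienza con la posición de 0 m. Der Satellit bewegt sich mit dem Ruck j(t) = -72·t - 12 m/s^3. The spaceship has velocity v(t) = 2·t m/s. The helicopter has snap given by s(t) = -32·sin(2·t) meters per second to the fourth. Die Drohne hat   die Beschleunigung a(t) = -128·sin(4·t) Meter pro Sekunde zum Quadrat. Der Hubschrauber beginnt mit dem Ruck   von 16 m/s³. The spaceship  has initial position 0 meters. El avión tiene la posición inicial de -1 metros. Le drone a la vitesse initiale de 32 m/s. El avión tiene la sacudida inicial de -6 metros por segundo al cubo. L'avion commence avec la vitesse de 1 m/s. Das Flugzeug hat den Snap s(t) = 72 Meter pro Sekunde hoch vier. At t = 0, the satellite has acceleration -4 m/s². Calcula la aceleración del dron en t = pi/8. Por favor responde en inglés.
We have acceleration a(t) = -128·sin(4·t). Substituting t = pi/8: a(pi/8) = -128.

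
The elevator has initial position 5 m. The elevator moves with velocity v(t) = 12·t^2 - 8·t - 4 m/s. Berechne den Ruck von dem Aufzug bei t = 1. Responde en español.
Para resolver esto, necesitamos tomar 2 derivadas de nuestra ecuación de la velocidad v(t) = 12·t^2 - 8·t - 4. Derivando la velocidad, obtenemos la aceleración: a(t) = 24·t - 8. Tomando d/dt de a(t), encontramos j(t) = 24. Usando j(t) = 24 y sustituyendo t = 1, encontramos j = 24.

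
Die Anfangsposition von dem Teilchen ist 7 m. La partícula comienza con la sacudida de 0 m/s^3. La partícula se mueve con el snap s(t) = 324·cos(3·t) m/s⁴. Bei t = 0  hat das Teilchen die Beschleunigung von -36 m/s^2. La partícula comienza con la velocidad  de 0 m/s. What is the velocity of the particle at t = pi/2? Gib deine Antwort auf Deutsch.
Um dies zu lösen, müssen wir 3 Integrale unserer Gleichung für den Snap s(t) = 324·cos(3·t) finden. Mit ∫s(t)dt und Anwendung von j(0) = 0, finden wir j(t) = 108·sin(3·t). Durch Integration von dem Ruck und Verwendung der Anfangsbedingung a(0) = -36, erhalten wir a(t) = -36·cos(3·t). Mit ∫a(t)dt und Anwendung von v(0) = 0, finden wir v(t) = -12·sin(3·t). Mit v(t) = -12·sin(3·t) und Einsetzen von t = pi/2, finden wir v = 12.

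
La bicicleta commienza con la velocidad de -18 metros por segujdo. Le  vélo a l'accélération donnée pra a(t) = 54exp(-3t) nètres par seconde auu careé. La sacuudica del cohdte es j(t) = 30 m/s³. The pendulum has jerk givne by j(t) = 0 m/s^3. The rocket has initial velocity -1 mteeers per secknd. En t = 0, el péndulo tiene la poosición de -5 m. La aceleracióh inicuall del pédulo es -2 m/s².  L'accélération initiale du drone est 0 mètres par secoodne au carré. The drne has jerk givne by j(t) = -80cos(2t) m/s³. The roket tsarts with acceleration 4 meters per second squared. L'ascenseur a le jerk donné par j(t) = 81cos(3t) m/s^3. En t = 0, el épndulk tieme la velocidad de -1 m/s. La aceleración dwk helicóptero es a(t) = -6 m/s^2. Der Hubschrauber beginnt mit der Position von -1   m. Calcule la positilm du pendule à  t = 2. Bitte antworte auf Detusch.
Ausgehend von dem Ruck j(t) = 0, nehmen wir 3 Stammfunktionen. Durch Integration von dem Ruck und Verwendung der Anfangsbedingung a(0) = -2, erhalten wir a(t) = -2. Durch Integration von der Beschleunigung und Verwendung der Anfangsbedingung v(0) = -1, erhalten wir v(t) = -2·t - 1. Die Stammfunktion von der Geschwindigkeit, mit x(0) = -5, ergibt die Position: x(t) = -t^2 - t - 5. Mit x(t) = -t^2 - t - 5 und Einsetzen von t = 2, finden wir x = -11.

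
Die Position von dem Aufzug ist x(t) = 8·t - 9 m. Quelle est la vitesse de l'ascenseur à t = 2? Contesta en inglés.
Starting from position x(t) = 8·t - 9, we take 1 derivative. The derivative of position gives velocity: v(t) = 8. From the given velocity equation v(t) = 8, we substitute t = 2 to get v = 8.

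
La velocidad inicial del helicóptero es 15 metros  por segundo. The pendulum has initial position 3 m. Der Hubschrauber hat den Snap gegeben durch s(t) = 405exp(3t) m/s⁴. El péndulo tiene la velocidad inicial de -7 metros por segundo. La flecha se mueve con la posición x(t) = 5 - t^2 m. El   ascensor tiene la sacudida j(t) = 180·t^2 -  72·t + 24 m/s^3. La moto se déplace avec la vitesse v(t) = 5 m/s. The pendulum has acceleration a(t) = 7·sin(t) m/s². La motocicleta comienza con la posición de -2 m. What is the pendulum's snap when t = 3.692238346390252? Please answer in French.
En partant de l'accélération a(t) = 7·sin(t), nous prenons 2 dérivées. La dérivée de l'accélération donne le jerk: j(t) = 7·cos(t). En prenant d/dt de j(t), nous trouvons s(t) = -7·sin(t). De l'équation du snap s(t) = -7·sin(t), nous substituons t = 3.692238346390252 pour obtenir s = 3.66266312215547.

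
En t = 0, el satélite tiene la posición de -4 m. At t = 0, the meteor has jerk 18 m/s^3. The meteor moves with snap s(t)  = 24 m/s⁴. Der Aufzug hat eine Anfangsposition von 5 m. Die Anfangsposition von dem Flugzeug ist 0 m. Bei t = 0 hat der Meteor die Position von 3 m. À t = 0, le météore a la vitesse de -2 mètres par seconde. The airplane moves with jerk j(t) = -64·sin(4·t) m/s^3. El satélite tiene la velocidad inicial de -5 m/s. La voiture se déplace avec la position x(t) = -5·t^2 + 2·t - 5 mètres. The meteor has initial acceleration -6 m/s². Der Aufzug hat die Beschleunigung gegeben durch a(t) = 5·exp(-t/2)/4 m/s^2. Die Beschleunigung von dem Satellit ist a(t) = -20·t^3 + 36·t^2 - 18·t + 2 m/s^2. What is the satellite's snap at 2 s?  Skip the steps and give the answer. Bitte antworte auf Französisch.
La réponse est -168.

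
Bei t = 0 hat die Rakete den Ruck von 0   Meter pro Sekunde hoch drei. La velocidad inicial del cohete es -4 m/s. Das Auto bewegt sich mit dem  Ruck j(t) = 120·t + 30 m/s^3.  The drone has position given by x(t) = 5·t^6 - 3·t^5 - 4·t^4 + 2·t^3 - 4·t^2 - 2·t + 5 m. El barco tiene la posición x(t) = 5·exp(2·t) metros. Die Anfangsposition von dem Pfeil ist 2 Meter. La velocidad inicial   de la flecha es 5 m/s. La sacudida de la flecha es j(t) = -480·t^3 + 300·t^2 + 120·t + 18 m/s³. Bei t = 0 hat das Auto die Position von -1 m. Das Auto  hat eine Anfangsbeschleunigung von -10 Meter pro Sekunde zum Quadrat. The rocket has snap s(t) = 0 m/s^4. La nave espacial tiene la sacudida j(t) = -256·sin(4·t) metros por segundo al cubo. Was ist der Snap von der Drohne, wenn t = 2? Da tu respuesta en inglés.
To solve this, we need to take 4 derivatives of our position equation x(t) = 5·t^6 - 3·t^5 - 4·t^4 + 2·t^3 - 4·t^2 - 2·t + 5. Differentiating position, we get velocity: v(t) = 30·t^5 - 15·t^4 - 16·t^3 + 6·t^2 - 8·t - 2. Differentiating velocity, we get acceleration: a(t) = 150·t^4 - 60·t^3 - 48·t^2 + 12·t - 8. Taking d/dt of a(t), we find j(t) = 600·t^3 - 180·t^2 - 96·t + 12. Taking d/dt of j(t), we find s(t) = 1800·t^2 - 360·t - 96. Using s(t) = 1800·t^2 - 360·t - 96 and substituting t = 2, we find s = 6384.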